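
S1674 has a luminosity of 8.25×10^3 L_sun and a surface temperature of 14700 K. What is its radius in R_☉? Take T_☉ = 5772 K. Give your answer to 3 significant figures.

14.0 R_☉

R/R_☉ = √(L/L_☉) / (T/T_☉)² = √(8.25×10^3) / (2.547)²
       = 90.83 / 6.486 = 14.00.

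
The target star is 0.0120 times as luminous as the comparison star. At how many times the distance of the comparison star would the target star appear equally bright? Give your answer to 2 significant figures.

0.11

Equal flux requires L_t/d_t² = L_c/d_c², so d_t/d_c = √(L_t/L_c)
= √(0.0120) = 0.1095.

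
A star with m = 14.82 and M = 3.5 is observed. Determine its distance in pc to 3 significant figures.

1.84×10^3 pc

m − M = 5 log₁₀(d/10 pc)
14.82 − (3.5) = 11.32 = 5 log₁₀(d/10)
d = 10 × 10^(11.32/5) = 10 × 10^2.264 = 1837 pc.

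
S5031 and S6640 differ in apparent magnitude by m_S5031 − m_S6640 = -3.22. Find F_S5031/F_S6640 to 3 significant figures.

F_S5031/F_S6640 = 10^(−(m_S5031 − m_S6640)/2.5) = 10^(3.22/2.5) = 10^1.288 = 19.41.

19.4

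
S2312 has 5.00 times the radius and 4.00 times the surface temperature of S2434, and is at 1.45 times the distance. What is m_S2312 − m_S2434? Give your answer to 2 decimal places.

-8.71

L_S2312/L_S2434 = (5.00)²(4.00)⁴ = 6400.
F_S2312/F_S2434 = (L_S2312/L_S2434)/(d_S2312/d_S2434)² = 6400/2.103 = 3044.
m_S2312 − m_S2434 = −2.5 log₁₀(3044) = -8.71.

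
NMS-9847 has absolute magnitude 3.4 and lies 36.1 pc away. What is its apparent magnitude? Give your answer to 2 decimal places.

m = M + 5 log₁₀(d/10 pc) = 3.4 + 5 log₁₀(36.1/10)
  = 3.4 + 5 × 0.558 = 3.4 + 2.79 = 6.19.

6.19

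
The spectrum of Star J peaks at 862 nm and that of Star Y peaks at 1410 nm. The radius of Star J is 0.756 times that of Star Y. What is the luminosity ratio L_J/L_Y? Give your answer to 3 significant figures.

4.09

Wien's law gives T ∝ 1/λ_max, so T_J/T_Y = λ_Y/λ_J = 1410/862 = 1.636.
Then L ∝ R²T⁴ gives L_J/L_Y = (0.756)² × (1.636)⁴ = 0.5715 × 7.159 = 4.092.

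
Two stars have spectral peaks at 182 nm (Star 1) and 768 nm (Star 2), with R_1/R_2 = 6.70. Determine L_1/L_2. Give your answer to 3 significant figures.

Wien's law gives T ∝ 1/λ_max, so T_1/T_2 = λ_2/λ_1 = 768/182 = 4.220.
Then L ∝ R²T⁴ gives L_1/L_2 = (6.70)² × (4.220)⁴ = 44.89 × 317.1 = 1.423×10^4.

1.42×10^4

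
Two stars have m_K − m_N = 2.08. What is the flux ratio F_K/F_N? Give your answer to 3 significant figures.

F_K/F_N = 10^(−(m_K − m_N)/2.5) = 10^(-2.08/2.5) = 10^-0.832 = 0.1472.

0.147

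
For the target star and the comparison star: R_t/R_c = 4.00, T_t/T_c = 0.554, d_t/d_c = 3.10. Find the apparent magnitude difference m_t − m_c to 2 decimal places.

2.01

L_t/L_c = (4.00)²(0.554)⁴ = 1.507.
F_t/F_c = (L_t/L_c)/(d_t/d_c)² = 1.507/9.610 = 0.1568.
m_t − m_c = −2.5 log₁₀(0.1568) = 2.01.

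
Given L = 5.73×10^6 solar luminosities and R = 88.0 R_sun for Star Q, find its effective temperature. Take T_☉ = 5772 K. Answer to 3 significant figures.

T/T_☉ = (L/L_☉)^(1/4) / (R/R_☉)^(1/2)
T = 5772 × (5.73×10^6)^(1/4) / √(88.0) = 5772 × 48.93 / 9.381 = 3.010×10^4 K.

3.01×10^4 K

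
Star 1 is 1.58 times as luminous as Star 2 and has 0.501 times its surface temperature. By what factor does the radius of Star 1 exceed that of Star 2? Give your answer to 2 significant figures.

L ∝ R²T⁴ gives R ∝ √L / T², so
R_1/R_2 = √(1.58) / (0.501)² = 1.257 / 0.2510 = 5.008.

5.0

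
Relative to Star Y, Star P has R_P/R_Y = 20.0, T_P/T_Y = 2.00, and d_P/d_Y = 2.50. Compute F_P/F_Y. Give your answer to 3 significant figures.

1.02×10^3

L_P/L_Y = (R_P/R_Y)²(T_P/T_Y)⁴ = (20.0)² × (2.00)⁴ = 6400.
F_P/F_Y = (L_P/L_Y)/(d_P/d_Y)² = 6400 / (2.50)² = 1024.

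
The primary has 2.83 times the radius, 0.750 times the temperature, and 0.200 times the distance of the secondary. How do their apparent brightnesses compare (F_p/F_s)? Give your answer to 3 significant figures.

L_p/L_s = (R_p/R_s)²(T_p/T_s)⁴ = (2.83)² × (0.750)⁴ = 2.534.
F_p/F_s = (L_p/L_s)/(d_p/d_s)² = 2.534 / (0.200)² = 63.35.

63.4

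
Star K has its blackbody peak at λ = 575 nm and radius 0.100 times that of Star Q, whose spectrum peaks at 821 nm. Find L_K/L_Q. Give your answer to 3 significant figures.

Wien's law gives T ∝ 1/λ_max, so T_K/T_Q = λ_Q/λ_K = 821/575 = 1.428.
Then L ∝ R²T⁴ gives L_K/L_Q = (0.100)² × (1.428)⁴ = 0.01000 × 4.156 = 0.04156.

0.0416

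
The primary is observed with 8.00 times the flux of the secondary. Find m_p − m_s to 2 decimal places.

-2.26

m_p − m_s = −2.5 log₁₀(F_p/F_s) = −2.5 log₁₀(8.00) = −2.5 × (0.903) = -2.258.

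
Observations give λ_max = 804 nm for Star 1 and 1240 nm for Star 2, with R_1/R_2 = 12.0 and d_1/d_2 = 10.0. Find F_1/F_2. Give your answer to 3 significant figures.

Wien's law: T_1/T_2 = λ_2/λ_1 = 1240/804 = 1.542.
L_1/L_2 = (R_1/R_2)²(T_1/T_2)⁴ = (12.0)²(1.542)⁴ = 814.8.
F_1/F_2 = (L_1/L_2)/(d_1/d_2)² = 814.8/(10.0)² = 8.148.

8.15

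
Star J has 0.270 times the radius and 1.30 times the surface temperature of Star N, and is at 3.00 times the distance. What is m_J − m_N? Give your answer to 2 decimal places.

L_J/L_N = (0.270)²(1.30)⁴ = 0.2082.
F_J/F_N = (L_J/L_N)/(d_J/d_N)² = 0.2082/9.000 = 0.02313.
m_J − m_N = −2.5 log₁₀(0.02313) = 4.09.

4.09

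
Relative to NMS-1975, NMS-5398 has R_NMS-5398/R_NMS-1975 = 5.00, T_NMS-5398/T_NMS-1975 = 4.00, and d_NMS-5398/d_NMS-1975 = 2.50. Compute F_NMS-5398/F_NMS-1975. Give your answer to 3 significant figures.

1.02×10^3

L_NMS-5398/L_NMS-1975 = (R_NMS-5398/R_NMS-1975)²(T_NMS-5398/T_NMS-1975)⁴ = (5.00)² × (4.00)⁴ = 6400.
F_NMS-5398/F_NMS-1975 = (L_NMS-5398/L_NMS-1975)/(d_NMS-5398/d_NMS-1975)² = 6400 / (2.50)² = 1024.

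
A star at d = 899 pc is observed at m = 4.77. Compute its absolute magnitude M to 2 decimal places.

M = m − 5 log₁₀(d/10 pc) = 4.77 − 5 log₁₀(899/10)
  = 4.77 − 5 × 1.954 = 4.77 − 9.77 = -5.00.

-5.00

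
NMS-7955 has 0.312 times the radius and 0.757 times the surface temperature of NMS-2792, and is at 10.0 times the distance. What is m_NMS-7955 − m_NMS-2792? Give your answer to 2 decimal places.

8.74

L_NMS-7955/L_NMS-2792 = (0.312)²(0.757)⁴ = 0.03197.
F_NMS-7955/F_NMS-2792 = (L_NMS-7955/L_NMS-2792)/(d_NMS-7955/d_NMS-2792)² = 0.03197/100.0 = 3.197×10^-4.
m_NMS-7955 − m_NMS-2792 = −2.5 log₁₀(3.197×10^-4) = 8.74.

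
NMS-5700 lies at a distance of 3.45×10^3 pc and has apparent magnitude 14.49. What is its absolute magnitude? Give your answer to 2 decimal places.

M = m − 5 log₁₀(d/10 pc) = 14.49 − 5 log₁₀(3.45×10^3/10)
  = 14.49 − 5 × 2.538 = 14.49 − 12.69 = 1.80.

1.80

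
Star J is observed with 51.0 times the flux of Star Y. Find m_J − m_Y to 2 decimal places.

-4.27

m_J − m_Y = −2.5 log₁₀(F_J/F_Y) = −2.5 log₁₀(51.0) = −2.5 × (1.708) = -4.269.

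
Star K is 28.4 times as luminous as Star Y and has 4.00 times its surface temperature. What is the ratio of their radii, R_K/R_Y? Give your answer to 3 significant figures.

L ∝ R²T⁴ gives R ∝ √L / T², so
R_K/R_Y = √(28.4) / (4.00)² = 5.329 / 16.00 = 0.3331.

0.333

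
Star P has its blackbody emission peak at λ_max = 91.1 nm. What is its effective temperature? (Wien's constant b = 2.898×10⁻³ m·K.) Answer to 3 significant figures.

T = b/λ_max = 2.898×10⁻³ / (91.1×10⁻⁹) = 3.181×10^4 K.

3.18×10^4 K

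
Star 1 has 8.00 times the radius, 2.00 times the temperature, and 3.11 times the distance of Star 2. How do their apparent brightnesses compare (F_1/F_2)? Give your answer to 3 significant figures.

L_1/L_2 = (R_1/R_2)²(T_1/T_2)⁴ = (8.00)² × (2.00)⁴ = 1024.
F_1/F_2 = (L_1/L_2)/(d_1/d_2)² = 1024 / (3.11)² = 105.9.

106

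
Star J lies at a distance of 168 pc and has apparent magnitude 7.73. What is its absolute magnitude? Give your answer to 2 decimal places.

1.60

M = m − 5 log₁₀(d/10 pc) = 7.73 − 5 log₁₀(168/10)
  = 7.73 − 5 × 1.225 = 7.73 − 6.13 = 1.60.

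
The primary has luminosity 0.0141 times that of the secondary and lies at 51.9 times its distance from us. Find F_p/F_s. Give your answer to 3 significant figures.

F = L/(4πd²), so F_p/F_s = (L_p/L_s) / (d_p/d_s)²
= 0.0141 / (51.9)² = 0.0141 / 2694 = 5.235×10^-6.

5.23×10^-6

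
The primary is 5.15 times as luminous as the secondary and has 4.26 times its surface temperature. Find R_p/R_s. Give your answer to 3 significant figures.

L ∝ R²T⁴ gives R ∝ √L / T², so
R_p/R_s = √(5.15) / (4.26)² = 2.269 / 18.15 = 0.1251.

0.125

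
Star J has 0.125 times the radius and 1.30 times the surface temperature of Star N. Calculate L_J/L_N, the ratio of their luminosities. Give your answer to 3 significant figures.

From the Stefan–Boltzmann law, L ∝ R²T⁴, so
L_J/L_N = (R_J/R_N)² (T_J/T_N)⁴ = (0.125)² × (1.30)⁴ = 0.01562 × 2.856 = 0.04463.

0.0446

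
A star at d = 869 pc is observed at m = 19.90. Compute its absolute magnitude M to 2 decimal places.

10.20

M = m − 5 log₁₀(d/10 pc) = 19.90 − 5 log₁₀(869/10)
  = 19.90 − 5 × 1.939 = 19.90 − 9.70 = 10.20.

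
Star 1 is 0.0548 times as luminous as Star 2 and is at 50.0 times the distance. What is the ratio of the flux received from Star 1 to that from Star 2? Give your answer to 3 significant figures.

F = L/(4πd²), so F_1/F_2 = (L_1/L_2) / (d_1/d_2)²
= 0.0548 / (50.0)² = 0.0548 / 2500 = 2.192×10^-5.

2.19×10^-5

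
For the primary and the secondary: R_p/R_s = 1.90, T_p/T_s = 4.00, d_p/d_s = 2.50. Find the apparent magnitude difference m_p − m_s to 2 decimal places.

-5.42

L_p/L_s = (1.90)²(4.00)⁴ = 924.2.
F_p/F_s = (L_p/L_s)/(d_p/d_s)² = 924.2/6.250 = 147.9.
m_p − m_s = −2.5 log₁₀(147.9) = -5.42.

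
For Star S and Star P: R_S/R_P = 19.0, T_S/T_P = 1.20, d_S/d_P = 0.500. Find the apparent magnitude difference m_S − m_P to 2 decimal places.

-8.69

L_S/L_P = (19.0)²(1.20)⁴ = 748.6.
F_S/F_P = (L_S/L_P)/(d_S/d_P)² = 748.6/0.2500 = 2994.
m_S − m_P = −2.5 log₁₀(2994) = -8.69.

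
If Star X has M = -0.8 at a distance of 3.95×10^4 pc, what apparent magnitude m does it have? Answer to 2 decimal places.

17.18

m = M + 5 log₁₀(d/10 pc) = -0.8 + 5 log₁₀(3.95×10^4/10)
  = -0.8 + 5 × 3.597 = -0.8 + 17.98 = 17.18.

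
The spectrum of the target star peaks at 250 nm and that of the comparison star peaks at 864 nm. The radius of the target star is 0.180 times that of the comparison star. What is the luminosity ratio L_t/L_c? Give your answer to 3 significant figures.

4.62

Wien's law gives T ∝ 1/λ_max, so T_t/T_c = λ_c/λ_t = 864/250 = 3.456.
Then L ∝ R²T⁴ gives L_t/L_c = (0.180)² × (3.456)⁴ = 0.03240 × 142.7 = 4.622.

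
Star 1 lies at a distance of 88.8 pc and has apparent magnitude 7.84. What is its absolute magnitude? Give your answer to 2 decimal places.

3.10

M = m − 5 log₁₀(d/10 pc) = 7.84 − 5 log₁₀(88.8/10)
  = 7.84 − 5 × 0.948 = 7.84 − 4.74 = 3.10.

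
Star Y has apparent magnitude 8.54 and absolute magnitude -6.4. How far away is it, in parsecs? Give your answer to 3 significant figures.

9.73×10^3 pc

m − M = 5 log₁₀(d/10 pc)
8.54 − (-6.4) = 14.94 = 5 log₁₀(d/10)
d = 10 × 10^(14.94/5) = 10 × 10^2.988 = 9727 pc.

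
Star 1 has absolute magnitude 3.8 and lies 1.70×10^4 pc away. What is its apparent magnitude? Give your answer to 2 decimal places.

m = M + 5 log₁₀(d/10 pc) = 3.8 + 5 log₁₀(1.70×10^4/10)
  = 3.8 + 5 × 3.230 = 3.8 + 16.15 = 19.95.

19.95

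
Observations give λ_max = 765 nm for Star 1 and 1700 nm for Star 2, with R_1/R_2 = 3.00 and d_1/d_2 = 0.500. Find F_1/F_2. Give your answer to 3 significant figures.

Wien's law: T_1/T_2 = λ_2/λ_1 = 1700/765 = 2.222.
L_1/L_2 = (R_1/R_2)²(T_1/T_2)⁴ = (3.00)²(2.222)⁴ = 219.5.
F_1/F_2 = (L_1/L_2)/(d_1/d_2)² = 219.5/(0.500)² = 877.9.

878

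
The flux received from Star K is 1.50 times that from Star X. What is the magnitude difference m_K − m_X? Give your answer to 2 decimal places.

-0.44

m_K − m_X = −2.5 log₁₀(F_K/F_X) = −2.5 log₁₀(1.50) = −2.5 × (0.176) = -0.440.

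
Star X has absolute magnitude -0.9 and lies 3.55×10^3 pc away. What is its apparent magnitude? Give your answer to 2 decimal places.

m = M + 5 log₁₀(d/10 pc) = -0.9 + 5 log₁₀(3.55×10^3/10)
  = -0.9 + 5 × 2.550 = -0.9 + 12.75 = 11.85.

11.85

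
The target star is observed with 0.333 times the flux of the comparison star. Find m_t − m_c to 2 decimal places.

m_t − m_c = −2.5 log₁₀(F_t/F_c) = −2.5 log₁₀(0.333) = −2.5 × (-0.478) = 1.194.

1.19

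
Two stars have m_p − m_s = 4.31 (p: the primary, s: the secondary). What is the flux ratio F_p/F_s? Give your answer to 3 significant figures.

F_p/F_s = 10^(−(m_p − m_s)/2.5) = 10^(-4.31/2.5) = 10^-1.724 = 0.01888.

0.0189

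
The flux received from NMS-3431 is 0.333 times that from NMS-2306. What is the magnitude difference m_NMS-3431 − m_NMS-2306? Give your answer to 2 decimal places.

m_NMS-3431 − m_NMS-2306 = −2.5 log₁₀(F_NMS-3431/F_NMS-2306) = −2.5 log₁₀(0.333) = −2.5 × (-0.478) = 1.194.

1.19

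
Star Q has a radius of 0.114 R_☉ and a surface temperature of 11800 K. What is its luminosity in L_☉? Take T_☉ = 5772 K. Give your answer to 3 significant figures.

L/L_☉ = (R/R_☉)² (T/T_☉)⁴ = (0.114)² × (11800/5772)⁴
       = 0.01300 × (2.044)⁴ = 0.01300 × 17.47 = 0.2270.

0.227 L_☉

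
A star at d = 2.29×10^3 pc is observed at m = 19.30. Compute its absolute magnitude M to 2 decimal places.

M = m − 5 log₁₀(d/10 pc) = 19.30 − 5 log₁₀(2.29×10^3/10)
  = 19.30 − 5 × 2.360 = 19.30 − 11.80 = 7.50.

7.50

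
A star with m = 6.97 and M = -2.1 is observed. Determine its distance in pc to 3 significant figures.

m − M = 5 log₁₀(d/10 pc)
6.97 − (-2.1) = 9.07 = 5 log₁₀(d/10)
d = 10 × 10^(9.07/5) = 10 × 10^1.814 = 651.6 pc.

652 pc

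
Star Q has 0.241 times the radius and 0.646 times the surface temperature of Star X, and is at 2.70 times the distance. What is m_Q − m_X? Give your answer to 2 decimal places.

L_Q/L_X = (0.241)²(0.646)⁴ = 0.01011.
F_Q/F_X = (L_Q/L_X)/(d_Q/d_X)² = 0.01011/7.290 = 0.001388.
m_Q − m_X = −2.5 log₁₀(0.001388) = 7.14.

7.14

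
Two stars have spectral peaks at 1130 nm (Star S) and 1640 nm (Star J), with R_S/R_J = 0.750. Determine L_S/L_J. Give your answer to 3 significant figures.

Wien's law gives T ∝ 1/λ_max, so T_S/T_J = λ_J/λ_S = 1640/1130 = 1.451.
Then L ∝ R²T⁴ gives L_S/L_J = (0.750)² × (1.451)⁴ = 0.5625 × 4.437 = 2.496.

2.50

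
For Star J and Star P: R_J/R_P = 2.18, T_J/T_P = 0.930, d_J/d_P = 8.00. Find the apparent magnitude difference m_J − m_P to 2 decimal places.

3.14

L_J/L_P = (2.18)²(0.930)⁴ = 3.555.
F_J/F_P = (L_J/L_P)/(d_J/d_P)² = 3.555/64.00 = 0.05555.
m_J − m_P = −2.5 log₁₀(0.05555) = 3.14.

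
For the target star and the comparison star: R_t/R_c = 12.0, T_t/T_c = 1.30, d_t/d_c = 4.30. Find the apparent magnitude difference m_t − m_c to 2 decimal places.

-3.37

L_t/L_c = (12.0)²(1.30)⁴ = 411.3.
F_t/F_c = (L_t/L_c)/(d_t/d_c)² = 411.3/18.49 = 22.24.
m_t − m_c = −2.5 log₁₀(22.24) = -3.37.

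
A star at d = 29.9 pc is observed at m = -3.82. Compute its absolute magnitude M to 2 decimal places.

M = m − 5 log₁₀(d/10 pc) = -3.82 − 5 log₁₀(29.9/10)
  = -3.82 − 5 × 0.476 = -3.82 − 2.38 = -6.20.

-6.20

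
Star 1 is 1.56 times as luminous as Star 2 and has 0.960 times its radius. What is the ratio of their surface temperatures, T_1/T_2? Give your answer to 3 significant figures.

1.14

L ∝ R²T⁴ gives T ∝ (L/R²)^(1/4), so
T_1/T_2 = (1.56 / 0.960²)^(1/4) = (1.693)^(1/4) = 1.141.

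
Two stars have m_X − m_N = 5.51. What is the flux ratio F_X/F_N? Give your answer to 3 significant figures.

F_X/F_N = 10^(−(m_X − m_N)/2.5) = 10^(-5.51/2.5) = 10^-2.204 = 0.006252.

0.00625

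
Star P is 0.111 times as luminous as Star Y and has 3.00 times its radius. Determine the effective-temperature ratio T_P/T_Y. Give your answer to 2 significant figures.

L ∝ R²T⁴ gives T ∝ (L/R²)^(1/4), so
T_P/T_Y = (0.111 / 3.00²)^(1/4) = (0.01233)^(1/4) = 0.3332.

0.33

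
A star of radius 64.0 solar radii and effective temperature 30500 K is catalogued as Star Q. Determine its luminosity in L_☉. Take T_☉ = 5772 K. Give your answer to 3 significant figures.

3.19×10^6 L_☉

L/L_☉ = (R/R_☉)² (T/T_☉)⁴ = (64.0)² × (30500/5772)⁴
       = 4096 × (5.284)⁴ = 4096 × 779.6 = 3.193×10^6.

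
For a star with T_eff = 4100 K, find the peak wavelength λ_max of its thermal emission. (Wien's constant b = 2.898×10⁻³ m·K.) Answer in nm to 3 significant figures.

707 nm

λ_max = b/T = 2.898×10⁻³ / 4100 = 7.07×10^-7 m = 706.8 nm.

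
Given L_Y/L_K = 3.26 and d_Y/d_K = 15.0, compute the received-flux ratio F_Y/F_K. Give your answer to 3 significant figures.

0.0145

F = L/(4πd²), so F_Y/F_K = (L_Y/L_K) / (d_Y/d_K)²
= 3.26 / (15.0)² = 3.26 / 225.0 = 0.01449.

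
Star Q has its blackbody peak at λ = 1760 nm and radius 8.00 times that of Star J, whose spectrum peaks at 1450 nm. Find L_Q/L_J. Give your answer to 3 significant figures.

29.5

Wien's law gives T ∝ 1/λ_max, so T_Q/T_J = λ_J/λ_Q = 1450/1760 = 0.8239.
Then L ∝ R²T⁴ gives L_Q/L_J = (8.00)² × (0.8239)⁴ = 64.00 × 0.4607 = 29.49.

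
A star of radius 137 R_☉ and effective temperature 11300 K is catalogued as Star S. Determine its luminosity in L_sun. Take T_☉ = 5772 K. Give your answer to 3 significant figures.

L/L_☉ = (R/R_☉)² (T/T_☉)⁴ = (137)² × (11300/5772)⁴
       = 1.877×10^4 × (1.958)⁴ = 1.877×10^4 × 14.69 = 2.757×10^5.

2.76×10^5 L_sun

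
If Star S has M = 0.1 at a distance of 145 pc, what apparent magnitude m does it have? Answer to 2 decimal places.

5.91

m = M + 5 log₁₀(d/10 pc) = 0.1 + 5 log₁₀(145/10)
  = 0.1 + 5 × 1.161 = 0.1 + 5.81 = 5.91.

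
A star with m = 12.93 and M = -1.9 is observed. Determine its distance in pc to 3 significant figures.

m − M = 5 log₁₀(d/10 pc)
12.93 − (-1.9) = 14.83 = 5 log₁₀(d/10)
d = 10 × 10^(14.83/5) = 10 × 10^2.966 = 9247 pc.

9.25×10^3 pc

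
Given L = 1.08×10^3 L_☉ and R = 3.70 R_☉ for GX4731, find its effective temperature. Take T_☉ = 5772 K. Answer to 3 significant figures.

T/T_☉ = (L/L_☉)^(1/4) / (R/R_☉)^(1/2)
T = 5772 × (1.08×10^3)^(1/4) / √(3.70) = 5772 × 5.733 / 1.924 = 1.720×10^4 K.

1.72×10^4 K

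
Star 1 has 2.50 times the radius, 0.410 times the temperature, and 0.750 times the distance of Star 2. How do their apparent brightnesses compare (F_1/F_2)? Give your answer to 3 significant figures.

0.314

L_1/L_2 = (R_1/R_2)²(T_1/T_2)⁴ = (2.50)² × (0.410)⁴ = 0.1766.
F_1/F_2 = (L_1/L_2)/(d_1/d_2)² = 0.1766 / (0.750)² = 0.3140.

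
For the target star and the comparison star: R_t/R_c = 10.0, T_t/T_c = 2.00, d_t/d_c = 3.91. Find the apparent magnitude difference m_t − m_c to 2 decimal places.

-5.05

L_t/L_c = (10.0)²(2.00)⁴ = 1600.
F_t/F_c = (L_t/L_c)/(d_t/d_c)² = 1600/15.29 = 104.7.
m_t − m_c = −2.5 log₁₀(104.7) = -5.05.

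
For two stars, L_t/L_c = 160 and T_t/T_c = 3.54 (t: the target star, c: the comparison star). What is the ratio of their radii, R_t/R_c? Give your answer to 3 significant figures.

1.01

L ∝ R²T⁴ gives R ∝ √L / T², so
R_t/R_c = √(160) / (3.54)² = 12.65 / 12.53 = 1.009.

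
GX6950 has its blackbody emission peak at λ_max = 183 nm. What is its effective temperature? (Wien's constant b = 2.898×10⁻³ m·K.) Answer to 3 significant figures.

T = b/λ_max = 2.898×10⁻³ / (183×10⁻⁹) = 1.584×10^4 K.

1.58×10^4 K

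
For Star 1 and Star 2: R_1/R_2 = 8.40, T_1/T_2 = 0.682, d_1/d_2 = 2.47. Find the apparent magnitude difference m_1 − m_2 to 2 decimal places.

-1.00

L_1/L_2 = (8.40)²(0.682)⁴ = 15.26.
F_1/F_2 = (L_1/L_2)/(d_1/d_2)² = 15.26/6.101 = 2.502.
m_1 − m_2 = −2.5 log₁₀(2.502) = -1.00.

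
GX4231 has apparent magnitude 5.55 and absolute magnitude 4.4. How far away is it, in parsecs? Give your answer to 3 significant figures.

17.0 pc

m − M = 5 log₁₀(d/10 pc)
5.55 − (4.4) = 1.15 = 5 log₁₀(d/10)
d = 10 × 10^(1.15/5) = 10 × 10^0.230 = 16.98 pc.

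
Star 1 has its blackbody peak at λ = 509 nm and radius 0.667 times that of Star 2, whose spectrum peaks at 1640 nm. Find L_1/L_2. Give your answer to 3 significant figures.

47.9

Wien's law gives T ∝ 1/λ_max, so T_1/T_2 = λ_2/λ_1 = 1640/509 = 3.222.
Then L ∝ R²T⁴ gives L_1/L_2 = (0.667)² × (3.222)⁴ = 0.4449 × 107.8 = 47.95.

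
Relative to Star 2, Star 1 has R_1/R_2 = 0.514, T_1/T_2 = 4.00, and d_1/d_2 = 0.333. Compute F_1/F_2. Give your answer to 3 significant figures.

L_1/L_2 = (R_1/R_2)²(T_1/T_2)⁴ = (0.514)² × (4.00)⁴ = 67.63.
F_1/F_2 = (L_1/L_2)/(d_1/d_2)² = 67.63 / (0.333)² = 609.9.

610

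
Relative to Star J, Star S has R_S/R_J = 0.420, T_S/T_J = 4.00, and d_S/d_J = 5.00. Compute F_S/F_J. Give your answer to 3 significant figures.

1.81

L_S/L_J = (R_S/R_J)²(T_S/T_J)⁴ = (0.420)² × (4.00)⁴ = 45.16.
F_S/F_J = (L_S/L_J)/(d_S/d_J)² = 45.16 / (5.00)² = 1.806.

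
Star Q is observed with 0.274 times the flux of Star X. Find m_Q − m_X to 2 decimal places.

m_Q − m_X = −2.5 log₁₀(F_Q/F_X) = −2.5 log₁₀(0.274) = −2.5 × (-0.562) = 1.406.

1.41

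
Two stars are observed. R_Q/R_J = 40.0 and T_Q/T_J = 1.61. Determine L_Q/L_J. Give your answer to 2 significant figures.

1.1×10^4

From the Stefan–Boltzmann law, L ∝ R²T⁴, so
L_Q/L_J = (R_Q/R_J)² (T_Q/T_J)⁴ = (40.0)² × (1.61)⁴ = 1600 × 6.719 = 1.075×10^4.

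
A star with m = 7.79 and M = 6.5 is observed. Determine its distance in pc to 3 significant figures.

m − M = 5 log₁₀(d/10 pc)
7.79 − (6.5) = 1.29 = 5 log₁₀(d/10)
d = 10 × 10^(1.29/5) = 10 × 10^0.258 = 18.11 pc.

18.1 pc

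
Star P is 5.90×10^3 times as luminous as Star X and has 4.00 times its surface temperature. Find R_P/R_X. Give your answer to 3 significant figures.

4.80

L ∝ R²T⁴ gives R ∝ √L / T², so
R_P/R_X = √(5.90×10^3) / (4.00)² = 76.81 / 16.00 = 4.801.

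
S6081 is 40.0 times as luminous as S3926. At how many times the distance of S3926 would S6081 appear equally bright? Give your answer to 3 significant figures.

6.32

Equal flux requires L_S6081/d_S6081² = L_S3926/d_S3926², so d_S6081/d_S3926 = √(L_S6081/L_S3926)
= √(40.0) = 6.325.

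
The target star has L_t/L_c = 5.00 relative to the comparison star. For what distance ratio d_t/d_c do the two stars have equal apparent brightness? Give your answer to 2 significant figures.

Equal flux requires L_t/d_t² = L_c/d_c², so d_t/d_c = √(L_t/L_c)
= √(5.00) = 2.236.

2.2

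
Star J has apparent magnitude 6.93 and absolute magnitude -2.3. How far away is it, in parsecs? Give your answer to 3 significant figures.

701 pc

m − M = 5 log₁₀(d/10 pc)
6.93 − (-2.3) = 9.23 = 5 log₁₀(d/10)
d = 10 × 10^(9.23/5) = 10 × 10^1.846 = 701.5 pc.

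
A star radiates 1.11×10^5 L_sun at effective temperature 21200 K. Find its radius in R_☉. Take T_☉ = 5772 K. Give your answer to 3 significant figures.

R/R_☉ = √(L/L_☉) / (T/T_☉)² = √(1.11×10^5) / (3.673)²
       = 333.2 / 13.49 = 24.70.

24.7 R_☉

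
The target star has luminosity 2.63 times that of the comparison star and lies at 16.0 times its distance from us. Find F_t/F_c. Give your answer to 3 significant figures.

0.0103

F = L/(4πd²), so F_t/F_c = (L_t/L_c) / (d_t/d_c)²
= 2.63 / (16.0)² = 2.63 / 256.0 = 0.01027.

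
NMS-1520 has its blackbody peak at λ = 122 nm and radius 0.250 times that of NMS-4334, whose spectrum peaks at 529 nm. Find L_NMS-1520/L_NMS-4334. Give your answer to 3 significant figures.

22.1

Wien's law gives T ∝ 1/λ_max, so T_NMS-1520/T_NMS-4334 = λ_NMS-4334/λ_NMS-1520 = 529/122 = 4.336.
Then L ∝ R²T⁴ gives L_NMS-1520/L_NMS-4334 = (0.250)² × (4.336)⁴ = 0.06250 × 353.5 = 22.09.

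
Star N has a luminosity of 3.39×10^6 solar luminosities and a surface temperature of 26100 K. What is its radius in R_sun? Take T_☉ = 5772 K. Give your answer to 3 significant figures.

R/R_☉ = √(L/L_☉) / (T/T_☉)² = √(3.39×10^6) / (4.522)²
       = 1841 / 20.45 = 90.05.

90.0 R_sun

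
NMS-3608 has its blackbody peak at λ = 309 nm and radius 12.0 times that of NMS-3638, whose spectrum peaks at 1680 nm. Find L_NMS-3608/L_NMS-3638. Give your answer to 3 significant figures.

Wien's law gives T ∝ 1/λ_max, so T_NMS-3608/T_NMS-3638 = λ_NMS-3638/λ_NMS-3608 = 1680/309 = 5.437.
Then L ∝ R²T⁴ gives L_NMS-3608/L_NMS-3638 = (12.0)² × (5.437)⁴ = 144.0 × 873.8 = 1.258×10^5.

1.26×10^5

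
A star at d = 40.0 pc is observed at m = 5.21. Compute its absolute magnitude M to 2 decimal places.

2.20

M = m − 5 log₁₀(d/10 pc) = 5.21 − 5 log₁₀(40.0/10)
  = 5.21 − 5 × 0.602 = 5.21 − 3.01 = 2.20.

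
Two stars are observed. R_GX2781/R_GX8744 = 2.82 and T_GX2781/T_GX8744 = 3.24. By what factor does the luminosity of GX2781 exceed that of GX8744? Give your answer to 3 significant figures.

876

From the Stefan–Boltzmann law, L ∝ R²T⁴, so
L_GX2781/L_GX8744 = (R_GX2781/R_GX8744)² (T_GX2781/T_GX8744)⁴ = (2.82)² × (3.24)⁴ = 7.952 × 110.2 = 876.4.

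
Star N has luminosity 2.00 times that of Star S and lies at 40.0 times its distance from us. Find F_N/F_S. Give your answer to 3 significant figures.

F = L/(4πd²), so F_N/F_S = (L_N/L_S) / (d_N/d_S)²
= 2.00 / (40.0)² = 2.00 / 1600 = 0.001250.

0.00125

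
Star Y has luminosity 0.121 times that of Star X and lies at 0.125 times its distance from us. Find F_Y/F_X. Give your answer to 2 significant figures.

7.7

F = L/(4πd²), so F_Y/F_X = (L_Y/L_X) / (d_Y/d_X)²
= 0.121 / (0.125)² = 0.121 / 0.01562 = 7.744.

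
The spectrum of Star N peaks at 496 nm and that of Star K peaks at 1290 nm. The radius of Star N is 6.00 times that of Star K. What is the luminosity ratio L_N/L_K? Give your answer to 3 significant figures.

1.65×10^3

Wien's law gives T ∝ 1/λ_max, so T_N/T_K = λ_K/λ_N = 1290/496 = 2.601.
Then L ∝ R²T⁴ gives L_N/L_K = (6.00)² × (2.601)⁴ = 36.00 × 45.75 = 1647.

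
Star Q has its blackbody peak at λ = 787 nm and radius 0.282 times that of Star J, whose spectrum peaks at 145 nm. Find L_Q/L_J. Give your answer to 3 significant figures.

Wien's law gives T ∝ 1/λ_max, so T_Q/T_J = λ_J/λ_Q = 145/787 = 0.1842.
Then L ∝ R²T⁴ gives L_Q/L_J = (0.282)² × (0.1842)⁴ = 0.07952 × 0.001152 = 9.164×10^-5.

9.16×10^-5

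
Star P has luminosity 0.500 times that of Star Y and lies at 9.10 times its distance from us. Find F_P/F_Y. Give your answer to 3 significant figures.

0.00604

F = L/(4πd²), so F_P/F_Y = (L_P/L_Y) / (d_P/d_Y)²
= 0.500 / (9.10)² = 0.500 / 82.81 = 0.006038.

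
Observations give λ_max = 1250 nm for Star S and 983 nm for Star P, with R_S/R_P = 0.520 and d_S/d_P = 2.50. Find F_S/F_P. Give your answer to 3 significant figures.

Wien's law: T_S/T_P = λ_P/λ_S = 983/1250 = 0.7864.
L_S/L_P = (R_S/R_P)²(T_S/T_P)⁴ = (0.520)²(0.7864)⁴ = 0.1034.
F_S/F_P = (L_S/L_P)/(d_S/d_P)² = 0.1034/(2.50)² = 0.01655.

0.0165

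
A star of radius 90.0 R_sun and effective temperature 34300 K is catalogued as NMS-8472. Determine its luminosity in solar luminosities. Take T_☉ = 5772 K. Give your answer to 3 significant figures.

L/L_☉ = (R/R_☉)² (T/T_☉)⁴ = (90.0)² × (34300/5772)⁴
       = 8100 × (5.942)⁴ = 8100 × 1247 = 1.010×10^7.

1.01×10^7 solar luminosities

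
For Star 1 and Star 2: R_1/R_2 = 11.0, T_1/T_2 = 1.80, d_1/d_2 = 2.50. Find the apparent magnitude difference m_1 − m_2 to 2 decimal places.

-5.77

L_1/L_2 = (11.0)²(1.80)⁴ = 1270.
F_1/F_2 = (L_1/L_2)/(d_1/d_2)² = 1270/6.250 = 203.2.
m_1 − m_2 = −2.5 log₁₀(203.2) = -5.77.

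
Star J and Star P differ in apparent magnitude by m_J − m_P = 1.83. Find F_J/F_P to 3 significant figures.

0.185

F_J/F_P = 10^(−(m_J − m_P)/2.5) = 10^(-1.83/2.5) = 10^-0.732 = 0.1854.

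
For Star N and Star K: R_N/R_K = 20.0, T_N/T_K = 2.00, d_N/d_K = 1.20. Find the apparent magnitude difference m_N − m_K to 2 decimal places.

-9.12

L_N/L_K = (20.0)²(2.00)⁴ = 6400.
F_N/F_K = (L_N/L_K)/(d_N/d_K)² = 6400/1.440 = 4444.
m_N − m_K = −2.5 log₁₀(4444) = -9.12.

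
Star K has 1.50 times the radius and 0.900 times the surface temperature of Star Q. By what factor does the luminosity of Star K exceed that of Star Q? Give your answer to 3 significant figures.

From the Stefan–Boltzmann law, L ∝ R²T⁴, so
L_K/L_Q = (R_K/R_Q)² (T_K/T_Q)⁴ = (1.50)² × (0.900)⁴ = 2.250 × 0.6561 = 1.476.

1.48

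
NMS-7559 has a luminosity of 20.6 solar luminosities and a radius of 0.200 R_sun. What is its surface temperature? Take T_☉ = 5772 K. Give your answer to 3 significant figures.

2.75×10^4 K

T/T_☉ = (L/L_☉)^(1/4) / (R/R_☉)^(1/2)
T = 5772 × (20.6)^(1/4) / √(0.200) = 5772 × 2.130 / 0.4472 = 2.750×10^4 K.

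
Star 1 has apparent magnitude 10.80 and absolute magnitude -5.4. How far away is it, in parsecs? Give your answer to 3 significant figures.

1.74×10^4 pc

m − M = 5 log₁₀(d/10 pc)
10.80 − (-5.4) = 16.20 = 5 log₁₀(d/10)
d = 10 × 10^(16.20/5) = 10 × 10^3.240 = 1.738×10^4 pc.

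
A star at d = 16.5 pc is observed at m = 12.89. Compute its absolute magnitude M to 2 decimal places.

11.80

M = m − 5 log₁₀(d/10 pc) = 12.89 − 5 log₁₀(16.5/10)
  = 12.89 − 5 × 0.217 = 12.89 − 1.09 = 11.80.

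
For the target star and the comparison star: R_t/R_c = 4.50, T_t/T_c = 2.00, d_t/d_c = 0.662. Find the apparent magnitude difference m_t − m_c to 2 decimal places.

-7.17

L_t/L_c = (4.50)²(2.00)⁴ = 324.0.
F_t/F_c = (L_t/L_c)/(d_t/d_c)² = 324.0/0.4382 = 739.3.
m_t − m_c = −2.5 log₁₀(739.3) = -7.17.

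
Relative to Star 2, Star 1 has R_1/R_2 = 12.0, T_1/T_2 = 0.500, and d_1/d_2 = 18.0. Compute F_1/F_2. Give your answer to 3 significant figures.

0.0278

L_1/L_2 = (R_1/R_2)²(T_1/T_2)⁴ = (12.0)² × (0.500)⁴ = 9.000.
F_1/F_2 = (L_1/L_2)/(d_1/d_2)² = 9.000 / (18.0)² = 0.02778.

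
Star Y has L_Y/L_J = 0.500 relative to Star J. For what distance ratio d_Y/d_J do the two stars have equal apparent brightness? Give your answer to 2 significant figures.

Equal flux requires L_Y/d_Y² = L_J/d_J², so d_Y/d_J = √(L_Y/L_J)
= √(0.500) = 0.7071.

0.71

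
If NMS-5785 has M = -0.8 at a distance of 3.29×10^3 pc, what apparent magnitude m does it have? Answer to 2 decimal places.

11.79

m = M + 5 log₁₀(d/10 pc) = -0.8 + 5 log₁₀(3.29×10^3/10)
  = -0.8 + 5 × 2.517 = -0.8 + 12.59 = 11.79.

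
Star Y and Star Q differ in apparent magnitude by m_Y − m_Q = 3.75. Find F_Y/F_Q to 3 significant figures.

0.0316

F_Y/F_Q = 10^(−(m_Y − m_Q)/2.5) = 10^(-3.75/2.5) = 10^-1.500 = 0.03162.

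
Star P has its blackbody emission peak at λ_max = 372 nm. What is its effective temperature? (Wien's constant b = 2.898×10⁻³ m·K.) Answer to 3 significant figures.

T = b/λ_max = 2.898×10⁻³ / (372×10⁻⁹) = 7790 K.

7.79×10^3 K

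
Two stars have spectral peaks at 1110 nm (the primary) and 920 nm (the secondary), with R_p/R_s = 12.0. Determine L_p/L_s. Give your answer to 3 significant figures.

Wien's law gives T ∝ 1/λ_max, so T_p/T_s = λ_s/λ_p = 920/1110 = 0.8288.
Then L ∝ R²T⁴ gives L_p/L_s = (12.0)² × (0.8288)⁴ = 144.0 × 0.4719 = 67.96.

68.0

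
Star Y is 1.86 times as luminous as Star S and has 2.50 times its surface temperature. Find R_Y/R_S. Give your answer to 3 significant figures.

L ∝ R²T⁴ gives R ∝ √L / T², so
R_Y/R_S = √(1.86) / (2.50)² = 1.364 / 6.250 = 0.2182.

0.218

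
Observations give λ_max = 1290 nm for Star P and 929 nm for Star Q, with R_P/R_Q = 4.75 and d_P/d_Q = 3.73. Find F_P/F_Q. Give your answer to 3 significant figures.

0.436

Wien's law: T_P/T_Q = λ_Q/λ_P = 929/1290 = 0.7202.
L_P/L_Q = (R_P/R_Q)²(T_P/T_Q)⁴ = (4.75)²(0.7202)⁴ = 6.069.
F_P/F_Q = (L_P/L_Q)/(d_P/d_Q)² = 6.069/(3.73)² = 0.4362.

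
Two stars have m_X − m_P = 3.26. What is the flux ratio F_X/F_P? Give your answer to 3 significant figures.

0.0497

F_X/F_P = 10^(−(m_X − m_P)/2.5) = 10^(-3.26/2.5) = 10^-1.304 = 0.04966.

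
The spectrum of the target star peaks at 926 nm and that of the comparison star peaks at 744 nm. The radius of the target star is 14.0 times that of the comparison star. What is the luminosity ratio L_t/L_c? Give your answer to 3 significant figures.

Wien's law gives T ∝ 1/λ_max, so T_t/T_c = λ_c/λ_t = 744/926 = 0.8035.
Then L ∝ R²T⁴ gives L_t/L_c = (14.0)² × (0.8035)⁴ = 196.0 × 0.4167 = 81.68.

81.7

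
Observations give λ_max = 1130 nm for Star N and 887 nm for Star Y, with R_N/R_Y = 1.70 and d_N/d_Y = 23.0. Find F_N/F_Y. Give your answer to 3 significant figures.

0.00207

Wien's law: T_N/T_Y = λ_Y/λ_N = 887/1130 = 0.7850.
L_N/L_Y = (R_N/R_Y)²(T_N/T_Y)⁴ = (1.70)²(0.7850)⁴ = 1.097.
F_N/F_Y = (L_N/L_Y)/(d_N/d_Y)² = 1.097/(23.0)² = 0.002074.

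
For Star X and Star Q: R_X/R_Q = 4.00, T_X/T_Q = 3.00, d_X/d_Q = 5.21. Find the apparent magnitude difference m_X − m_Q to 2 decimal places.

L_X/L_Q = (4.00)²(3.00)⁴ = 1296.
F_X/F_Q = (L_X/L_Q)/(d_X/d_Q)² = 1296/27.14 = 47.75.
m_X − m_Q = −2.5 log₁₀(47.75) = -4.20.

-4.20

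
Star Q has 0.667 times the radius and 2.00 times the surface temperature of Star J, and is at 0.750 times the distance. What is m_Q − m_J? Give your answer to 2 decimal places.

L_Q/L_J = (0.667)²(2.00)⁴ = 7.118.
F_Q/F_J = (L_Q/L_J)/(d_Q/d_J)² = 7.118/0.5625 = 12.65.
m_Q − m_J = −2.5 log₁₀(12.65) = -2.76.

-2.76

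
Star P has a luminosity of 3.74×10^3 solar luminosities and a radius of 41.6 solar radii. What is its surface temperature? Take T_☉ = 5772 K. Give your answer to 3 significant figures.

7.00×10^3 K

T/T_☉ = (L/L_☉)^(1/4) / (R/R_☉)^(1/2)
T = 5772 × (3.74×10^3)^(1/4) / √(41.6) = 5772 × 7.820 / 6.450 = 6998 K.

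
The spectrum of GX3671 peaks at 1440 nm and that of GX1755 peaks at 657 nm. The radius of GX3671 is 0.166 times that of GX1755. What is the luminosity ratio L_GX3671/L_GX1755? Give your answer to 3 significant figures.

0.00119

Wien's law gives T ∝ 1/λ_max, so T_GX3671/T_GX1755 = λ_GX1755/λ_GX3671 = 657/1440 = 0.4562.
Then L ∝ R²T⁴ gives L_GX3671/L_GX1755 = (0.166)² × (0.4562)⁴ = 0.02756 × 0.04333 = 0.001194.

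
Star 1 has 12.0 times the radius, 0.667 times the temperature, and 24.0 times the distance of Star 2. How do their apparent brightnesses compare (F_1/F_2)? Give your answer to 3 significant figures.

0.0495

L_1/L_2 = (R_1/R_2)²(T_1/T_2)⁴ = (12.0)² × (0.667)⁴ = 28.50.
F_1/F_2 = (L_1/L_2)/(d_1/d_2)² = 28.50 / (24.0)² = 0.04948.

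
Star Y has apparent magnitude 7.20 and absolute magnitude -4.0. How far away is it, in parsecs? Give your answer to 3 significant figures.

1.74×10^3 pc

m − M = 5 log₁₀(d/10 pc)
7.20 − (-4.0) = 11.20 = 5 log₁₀(d/10)
d = 10 × 10^(11.20/5) = 10 × 10^2.240 = 1738 pc.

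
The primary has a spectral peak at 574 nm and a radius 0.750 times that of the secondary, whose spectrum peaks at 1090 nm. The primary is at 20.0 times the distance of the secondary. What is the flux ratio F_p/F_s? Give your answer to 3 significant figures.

0.0183

Wien's law: T_p/T_s = λ_s/λ_p = 1090/574 = 1.899.
L_p/L_s = (R_p/R_s)²(T_p/T_s)⁴ = (0.750)²(1.899)⁴ = 7.314.
F_p/F_s = (L_p/L_s)/(d_p/d_s)² = 7.314/(20.0)² = 0.01829.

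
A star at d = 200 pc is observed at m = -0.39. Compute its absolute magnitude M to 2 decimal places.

M = m − 5 log₁₀(d/10 pc) = -0.39 − 5 log₁₀(200/10)
  = -0.39 − 5 × 1.301 = -0.39 − 6.51 = -6.90.

-6.90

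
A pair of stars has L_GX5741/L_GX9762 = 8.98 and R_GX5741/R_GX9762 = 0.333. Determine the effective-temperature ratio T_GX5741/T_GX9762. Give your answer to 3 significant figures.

L ∝ R²T⁴ gives T ∝ (L/R²)^(1/4), so
T_GX5741/T_GX9762 = (8.98 / 0.333²)^(1/4) = (80.98)^(1/4) = 3.000.

3.00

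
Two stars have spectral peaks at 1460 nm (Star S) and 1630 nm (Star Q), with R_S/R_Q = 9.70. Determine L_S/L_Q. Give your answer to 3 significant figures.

Wien's law gives T ∝ 1/λ_max, so T_S/T_Q = λ_Q/λ_S = 1630/1460 = 1.116.
Then L ∝ R²T⁴ gives L_S/L_Q = (9.70)² × (1.116)⁴ = 94.09 × 1.554 = 146.2.

146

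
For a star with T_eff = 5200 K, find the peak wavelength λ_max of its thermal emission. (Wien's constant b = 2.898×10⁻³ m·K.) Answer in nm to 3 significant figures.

λ_max = b/T = 2.898×10⁻³ / 5200 = 5.57×10^-7 m = 557.3 nm.

557 nm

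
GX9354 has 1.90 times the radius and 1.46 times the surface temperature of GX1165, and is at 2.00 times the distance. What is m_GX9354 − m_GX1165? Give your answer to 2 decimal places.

-1.53

L_GX9354/L_GX1165 = (1.90)²(1.46)⁴ = 16.40.
F_GX9354/F_GX1165 = (L_GX9354/L_GX1165)/(d_GX9354/d_GX1165)² = 16.40/4.000 = 4.101.
m_GX9354 − m_GX1165 = −2.5 log₁₀(4.101) = -1.53.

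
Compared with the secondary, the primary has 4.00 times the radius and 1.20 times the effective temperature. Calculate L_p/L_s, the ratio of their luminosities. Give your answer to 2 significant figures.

33

From the Stefan–Boltzmann law, L ∝ R²T⁴, so
L_p/L_s = (R_p/R_s)² (T_p/T_s)⁴ = (4.00)² × (1.20)⁴ = 16.00 × 2.074 = 33.18.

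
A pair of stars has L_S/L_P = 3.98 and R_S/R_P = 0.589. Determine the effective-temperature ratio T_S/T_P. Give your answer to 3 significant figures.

1.84

L ∝ R²T⁴ gives T ∝ (L/R²)^(1/4), so
T_S/T_P = (3.98 / 0.589²)^(1/4) = (11.47)^(1/4) = 1.840.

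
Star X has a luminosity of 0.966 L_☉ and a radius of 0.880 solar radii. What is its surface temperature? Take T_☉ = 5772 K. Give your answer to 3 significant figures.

T/T_☉ = (L/L_☉)^(1/4) / (R/R_☉)^(1/2)
T = 5772 × (0.966)^(1/4) / √(0.880) = 5772 × 0.9914 / 0.9381 = 6100 K.

6.10×10^3 K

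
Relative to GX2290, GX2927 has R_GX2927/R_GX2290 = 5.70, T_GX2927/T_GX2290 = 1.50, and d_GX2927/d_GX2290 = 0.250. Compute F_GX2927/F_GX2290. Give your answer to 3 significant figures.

2.63×10^3

L_GX2927/L_GX2290 = (R_GX2927/R_GX2290)²(T_GX2927/T_GX2290)⁴ = (5.70)² × (1.50)⁴ = 164.5.
F_GX2927/F_GX2290 = (L_GX2927/L_GX2290)/(d_GX2927/d_GX2290)² = 164.5 / (0.250)² = 2632.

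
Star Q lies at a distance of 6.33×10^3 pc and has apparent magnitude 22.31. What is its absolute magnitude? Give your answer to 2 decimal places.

M = m − 5 log₁₀(d/10 pc) = 22.31 − 5 log₁₀(6.33×10^3/10)
  = 22.31 − 5 × 2.801 = 22.31 − 14.01 = 8.30.

8.30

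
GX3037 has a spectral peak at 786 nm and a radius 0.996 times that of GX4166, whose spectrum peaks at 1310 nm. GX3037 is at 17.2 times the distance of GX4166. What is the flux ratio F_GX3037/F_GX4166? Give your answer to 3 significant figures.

0.0259

Wien's law: T_GX3037/T_GX4166 = λ_GX4166/λ_GX3037 = 1310/786 = 1.667.
L_GX3037/L_GX4166 = (R_GX3037/R_GX4166)²(T_GX3037/T_GX4166)⁴ = (0.996)²(1.667)⁴ = 7.654.
F_GX3037/F_GX4166 = (L_GX3037/L_GX4166)/(d_GX3037/d_GX4166)² = 7.654/(17.2)² = 0.02587.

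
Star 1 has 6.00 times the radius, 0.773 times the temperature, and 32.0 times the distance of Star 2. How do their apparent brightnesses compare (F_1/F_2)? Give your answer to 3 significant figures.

L_1/L_2 = (R_1/R_2)²(T_1/T_2)⁴ = (6.00)² × (0.773)⁴ = 12.85.
F_1/F_2 = (L_1/L_2)/(d_1/d_2)² = 12.85 / (32.0)² = 0.01255.

0.0126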